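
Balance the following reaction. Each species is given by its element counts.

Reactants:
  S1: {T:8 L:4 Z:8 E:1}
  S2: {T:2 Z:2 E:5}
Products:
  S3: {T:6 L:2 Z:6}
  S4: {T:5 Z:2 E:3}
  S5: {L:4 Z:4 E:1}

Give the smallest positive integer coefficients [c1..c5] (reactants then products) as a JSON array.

Coefficients: [5, 2, 4, 4, 3]

T: 5·8+2·2 = 44 | 4·6+4·5+3·0 = 44
L: 5·4+2·0 = 20 | 4·2+4·0+3·4 = 20
Z: 5·8+2·2 = 44 | 4·6+4·2+3·4 = 44
E: 5·1+2·5 = 15 | 4·0+4·3+3·1 = 15
gcd(5,2,4,4,3) = 1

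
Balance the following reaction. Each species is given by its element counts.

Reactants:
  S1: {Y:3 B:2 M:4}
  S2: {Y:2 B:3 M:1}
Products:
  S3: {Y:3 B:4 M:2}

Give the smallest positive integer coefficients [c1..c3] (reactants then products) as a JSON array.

Y: 1·3+6·2 = 15 | 5·3 = 15
B: 1·2+6·3 = 20 | 5·4 = 20
M: 1·4+6·1 = 10 | 5·2 = 10
gcd(1,6,5) = 1

Coefficients: [1, 6, 5]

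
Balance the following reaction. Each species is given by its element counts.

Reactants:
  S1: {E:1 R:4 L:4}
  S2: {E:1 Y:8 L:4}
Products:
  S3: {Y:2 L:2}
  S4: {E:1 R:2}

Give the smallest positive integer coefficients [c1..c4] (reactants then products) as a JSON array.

Coefficients: [1, 1, 4, 2]

E: 1·1+1·1 = 2 | 4·0+2·1 = 2
Y: 1·0+1·8 = 8 | 4·2+2·0 = 8
R: 1·4+1·0 = 4 | 4·0+2·2 = 4
L: 1·4+1·4 = 8 | 4·2+2·0 = 8
gcd(1,1,4,2) = 1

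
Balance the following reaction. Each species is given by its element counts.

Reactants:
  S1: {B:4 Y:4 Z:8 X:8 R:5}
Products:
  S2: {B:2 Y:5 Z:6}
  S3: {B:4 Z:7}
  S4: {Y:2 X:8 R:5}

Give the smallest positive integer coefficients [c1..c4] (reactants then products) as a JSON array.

Coefficients: [5, 2, 4, 5]

B: 5·4 = 20 | 2·2+4·4+5·0 = 20
Y: 5·4 = 20 | 2·5+4·0+5·2 = 20
Z: 5·8 = 40 | 2·6+4·7+5·0 = 40
X: 5·8 = 40 | 2·0+4·0+5·8 = 40
R: 5·5 = 25 | 2·0+4·0+5·5 = 25
gcd(5,2,4,5) = 1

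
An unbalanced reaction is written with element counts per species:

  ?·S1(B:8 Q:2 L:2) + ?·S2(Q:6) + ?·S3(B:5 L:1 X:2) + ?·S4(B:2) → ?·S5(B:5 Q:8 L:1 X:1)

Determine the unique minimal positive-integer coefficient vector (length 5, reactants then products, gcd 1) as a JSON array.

B: 1·8+5·0+2·5+1·2 = 20 | 4·5 = 20
Q: 1·2+5·6+2·0+1·0 = 32 | 4·8 = 32
L: 1·2+5·0+2·1+1·0 = 4 | 4·1 = 4
X: 1·0+5·0+2·2+1·0 = 4 | 4·1 = 4
gcd(1,5,2,1,4) = 1

Coefficients: [1, 5, 2, 1, 4]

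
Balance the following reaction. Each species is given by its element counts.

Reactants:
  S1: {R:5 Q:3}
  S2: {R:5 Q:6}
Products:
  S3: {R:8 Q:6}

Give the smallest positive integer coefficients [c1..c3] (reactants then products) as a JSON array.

R: 6·5+2·5 = 40 | 5·8 = 40
Q: 6·3+2·6 = 30 | 5·6 = 30
gcd(6,2,5) = 1

Coefficients: [6, 2, 5]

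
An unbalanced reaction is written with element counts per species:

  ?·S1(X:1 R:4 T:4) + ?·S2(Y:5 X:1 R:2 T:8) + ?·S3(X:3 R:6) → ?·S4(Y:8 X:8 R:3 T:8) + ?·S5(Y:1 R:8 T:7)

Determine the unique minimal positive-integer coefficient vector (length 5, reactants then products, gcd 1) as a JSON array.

Coefficients: [3, 4, 3, 2, 4]

Y: 3·0+4·5+3·0 = 20 | 2·8+4·1 = 20
X: 3·1+4·1+3·3 = 16 | 2·8+4·0 = 16
R: 3·4+4·2+3·6 = 38 | 2·3+4·8 = 38
T: 3·4+4·8+3·0 = 44 | 2·8+4·7 = 44
gcd(3,4,3,2,4) = 1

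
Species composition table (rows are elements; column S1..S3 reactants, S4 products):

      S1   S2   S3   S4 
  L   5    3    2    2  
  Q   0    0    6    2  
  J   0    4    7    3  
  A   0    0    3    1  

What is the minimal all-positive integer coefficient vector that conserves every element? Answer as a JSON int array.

Coefficients: [1, 1, 2, 6]

L: 1·5+1·3+2·2 = 12 | 6·2 = 12
Q: 1·0+1·0+2·6 = 12 | 6·2 = 12
J: 1·0+1·4+2·7 = 18 | 6·3 = 18
A: 1·0+1·0+2·3 = 6 | 6·1 = 6
gcd(1,1,2,6) = 1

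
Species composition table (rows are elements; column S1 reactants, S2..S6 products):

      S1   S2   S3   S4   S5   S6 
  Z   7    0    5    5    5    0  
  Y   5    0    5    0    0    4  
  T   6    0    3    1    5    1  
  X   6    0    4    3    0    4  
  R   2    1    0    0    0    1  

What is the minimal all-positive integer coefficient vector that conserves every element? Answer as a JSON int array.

Coefficients: [5, 5, 1, 2, 4, 5]

Z: 5·7 = 35 | 5·0+1·5+2·5+4·5+5·0 = 35
Y: 5·5 = 25 | 5·0+1·5+2·0+4·0+5·4 = 25
T: 5·6 = 30 | 5·0+1·3+2·1+4·5+5·1 = 30
X: 5·6 = 30 | 5·0+1·4+2·3+4·0+5·4 = 30
R: 5·2 = 10 | 5·1+1·0+2·0+4·0+5·1 = 10
gcd(5,5,1,2,4,5) = 1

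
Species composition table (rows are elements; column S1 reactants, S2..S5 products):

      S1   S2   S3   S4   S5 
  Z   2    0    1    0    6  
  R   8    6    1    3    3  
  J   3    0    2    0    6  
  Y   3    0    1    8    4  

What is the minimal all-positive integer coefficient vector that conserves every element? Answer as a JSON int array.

Coefficients: [6, 6, 6, 1, 1]

Z: 6·2 = 12 | 6·0+6·1+1·0+1·6 = 12
R: 6·8 = 48 | 6·6+6·1+1·3+1·3 = 48
J: 6·3 = 18 | 6·0+6·2+1·0+1·6 = 18
Y: 6·3 = 18 | 6·0+6·1+1·8+1·4 = 18
gcd(6,6,6,1,1) = 1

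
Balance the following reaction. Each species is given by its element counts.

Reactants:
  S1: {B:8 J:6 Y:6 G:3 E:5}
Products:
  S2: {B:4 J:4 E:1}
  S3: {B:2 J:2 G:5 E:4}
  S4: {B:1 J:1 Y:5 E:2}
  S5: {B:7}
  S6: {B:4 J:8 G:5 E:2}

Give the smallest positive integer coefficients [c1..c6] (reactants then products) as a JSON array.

B: 5·8 = 40 | 3·4+2·2+6·1+2·7+1·4 = 40
J: 5·6 = 30 | 3·4+2·2+6·1+2·0+1·8 = 30
Y: 5·6 = 30 | 3·0+2·0+6·5+2·0+1·0 = 30
G: 5·3 = 15 | 3·0+2·5+6·0+2·0+1·5 = 15
E: 5·5 = 25 | 3·1+2·4+6·2+2·0+1·2 = 25
gcd(5,3,2,6,2,1) = 1

Coefficients: [5, 3, 2, 6, 2, 1]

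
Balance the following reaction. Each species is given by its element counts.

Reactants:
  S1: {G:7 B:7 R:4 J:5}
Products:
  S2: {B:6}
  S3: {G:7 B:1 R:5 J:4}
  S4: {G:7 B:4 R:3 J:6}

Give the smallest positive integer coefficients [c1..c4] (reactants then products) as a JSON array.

G: 4·7 = 28 | 3·0+2·7+2·7 = 28
B: 4·7 = 28 | 3·6+2·1+2·4 = 28
R: 4·4 = 16 | 3·0+2·5+2·3 = 16
J: 4·5 = 20 | 3·0+2·4+2·6 = 20
gcd(4,3,2,2) = 1

Coefficients: [4, 3, 2, 2]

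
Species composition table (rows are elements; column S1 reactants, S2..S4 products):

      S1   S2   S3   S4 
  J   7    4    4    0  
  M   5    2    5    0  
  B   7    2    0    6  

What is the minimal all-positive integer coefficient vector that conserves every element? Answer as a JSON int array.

Coefficients: [4, 5, 2, 3]

J: 4·7 = 28 | 5·4+2·4+3·0 = 28
M: 4·5 = 20 | 5·2+2·5+3·0 = 20
B: 4·7 = 28 | 5·2+2·0+3·6 = 28
gcd(4,5,2,3) = 1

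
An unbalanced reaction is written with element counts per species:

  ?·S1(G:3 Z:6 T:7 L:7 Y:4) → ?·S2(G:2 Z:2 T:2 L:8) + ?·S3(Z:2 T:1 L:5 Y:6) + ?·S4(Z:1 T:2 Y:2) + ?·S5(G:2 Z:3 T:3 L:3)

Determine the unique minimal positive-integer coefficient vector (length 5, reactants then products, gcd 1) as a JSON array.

Coefficients: [4, 1, 1, 5, 5]

G: 4·3 = 12 | 1·2+1·0+5·0+5·2 = 12
Z: 4·6 = 24 | 1·2+1·2+5·1+5·3 = 24
T: 4·7 = 28 | 1·2+1·1+5·2+5·3 = 28
L: 4·7 = 28 | 1·8+1·5+5·0+5·3 = 28
Y: 4·4 = 16 | 1·0+1·6+5·2+5·0 = 16
gcd(4,1,1,5,5) = 1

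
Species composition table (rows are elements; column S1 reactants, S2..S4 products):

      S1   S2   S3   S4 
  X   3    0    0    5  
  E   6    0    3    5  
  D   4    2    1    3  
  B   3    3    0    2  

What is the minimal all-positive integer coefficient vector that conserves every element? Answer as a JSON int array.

Coefficients: [5, 3, 5, 3]

X: 5·3 = 15 | 3·0+5·0+3·5 = 15
E: 5·6 = 30 | 3·0+5·3+3·5 = 30
D: 5·4 = 20 | 3·2+5·1+3·3 = 20
B: 5·3 = 15 | 3·3+5·0+3·2 = 15
gcd(5,3,5,3) = 1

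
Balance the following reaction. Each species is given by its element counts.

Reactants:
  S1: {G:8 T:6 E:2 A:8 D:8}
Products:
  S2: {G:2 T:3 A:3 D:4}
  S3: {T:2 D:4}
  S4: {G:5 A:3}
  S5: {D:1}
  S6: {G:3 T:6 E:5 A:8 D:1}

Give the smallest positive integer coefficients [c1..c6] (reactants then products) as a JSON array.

Coefficients: [5, 2, 6, 6, 6, 2]

G: 5·8 = 40 | 2·2+6·0+6·5+6·0+2·3 = 40
T: 5·6 = 30 | 2·3+6·2+6·0+6·0+2·6 = 30
E: 5·2 = 10 | 2·0+6·0+6·0+6·0+2·5 = 10
A: 5·8 = 40 | 2·3+6·0+6·3+6·0+2·8 = 40
D: 5·8 = 40 | 2·4+6·4+6·0+6·1+2·1 = 40
gcd(5,2,6,6,6,2) = 1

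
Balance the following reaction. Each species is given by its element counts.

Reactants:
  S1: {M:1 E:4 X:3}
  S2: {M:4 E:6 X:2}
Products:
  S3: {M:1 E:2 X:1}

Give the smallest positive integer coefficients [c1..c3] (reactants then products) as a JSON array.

Coefficients: [1, 1, 5]

M: 1·1+1·4 = 5 | 5·1 = 5
E: 1·4+1·6 = 10 | 5·2 = 10
X: 1·3+1·2 = 5 | 5·1 = 5
gcd(1,1,5) = 1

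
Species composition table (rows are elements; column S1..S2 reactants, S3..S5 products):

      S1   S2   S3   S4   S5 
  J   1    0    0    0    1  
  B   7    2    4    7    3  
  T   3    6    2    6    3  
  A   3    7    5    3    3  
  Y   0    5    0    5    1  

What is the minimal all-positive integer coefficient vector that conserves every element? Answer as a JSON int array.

Coefficients: [5, 3, 3, 2, 5]

J: 5·1+3·0 = 5 | 3·0+2·0+5·1 = 5
B: 5·7+3·2 = 41 | 3·4+2·7+5·3 = 41
T: 5·3+3·6 = 33 | 3·2+2·6+5·3 = 33
A: 5·3+3·7 = 36 | 3·5+2·3+5·3 = 36
Y: 5·0+3·5 = 15 | 3·0+2·5+5·1 = 15
gcd(5,3,3,2,5) = 1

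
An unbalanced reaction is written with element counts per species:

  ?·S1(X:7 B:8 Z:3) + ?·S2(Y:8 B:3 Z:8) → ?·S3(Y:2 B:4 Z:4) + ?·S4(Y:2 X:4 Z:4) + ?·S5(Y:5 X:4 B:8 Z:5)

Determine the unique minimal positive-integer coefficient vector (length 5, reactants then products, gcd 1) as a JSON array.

Y: 4·0+4·8 = 32 | 3·2+3·2+4·5 = 32
X: 4·7+4·0 = 28 | 3·0+3·4+4·4 = 28
B: 4·8+4·3 = 44 | 3·4+3·0+4·8 = 44
Z: 4·3+4·8 = 44 | 3·4+3·4+4·5 = 44
gcd(4,4,3,3,4) = 1

Coefficients: [4, 4, 3, 3, 4]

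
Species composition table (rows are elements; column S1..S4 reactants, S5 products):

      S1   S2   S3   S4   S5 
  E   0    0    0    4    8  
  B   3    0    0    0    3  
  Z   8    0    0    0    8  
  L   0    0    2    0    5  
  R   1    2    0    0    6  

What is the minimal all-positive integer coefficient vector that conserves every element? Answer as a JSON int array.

E: 2·0+5·0+5·0+4·4 = 16 | 2·8 = 16
B: 2·3+5·0+5·0+4·0 = 6 | 2·3 = 6
Z: 2·8+5·0+5·0+4·0 = 16 | 2·8 = 16
L: 2·0+5·0+5·2+4·0 = 10 | 2·5 = 10
R: 2·1+5·2+5·0+4·0 = 12 | 2·6 = 12
gcd(2,5,5,4,2) = 1

Coefficients: [2, 5, 5, 4, 2]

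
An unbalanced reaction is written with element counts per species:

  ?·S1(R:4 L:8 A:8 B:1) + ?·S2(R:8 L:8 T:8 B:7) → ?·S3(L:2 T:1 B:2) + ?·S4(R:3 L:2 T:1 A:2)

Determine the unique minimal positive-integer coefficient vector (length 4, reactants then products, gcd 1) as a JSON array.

R: 1·4+1·8 = 12 | 4·0+4·3 = 12
L: 1·8+1·8 = 16 | 4·2+4·2 = 16
T: 1·0+1·8 = 8 | 4·1+4·1 = 8
A: 1·8+1·0 = 8 | 4·0+4·2 = 8
B: 1·1+1·7 = 8 | 4·2+4·0 = 8
gcd(1,1,4,4) = 1

Coefficients: [1, 1, 4, 4]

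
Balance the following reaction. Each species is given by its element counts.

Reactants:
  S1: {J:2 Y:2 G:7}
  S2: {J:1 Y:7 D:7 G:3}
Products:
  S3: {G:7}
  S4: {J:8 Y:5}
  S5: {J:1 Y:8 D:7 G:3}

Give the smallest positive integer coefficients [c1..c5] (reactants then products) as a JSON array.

Coefficients: [4, 3, 4, 1, 3]

J: 4·2+3·1 = 11 | 4·0+1·8+3·1 = 11
Y: 4·2+3·7 = 29 | 4·0+1·5+3·8 = 29
D: 4·0+3·7 = 21 | 4·0+1·0+3·7 = 21
G: 4·7+3·3 = 37 | 4·7+1·0+3·3 = 37
gcd(4,3,4,1,3) = 1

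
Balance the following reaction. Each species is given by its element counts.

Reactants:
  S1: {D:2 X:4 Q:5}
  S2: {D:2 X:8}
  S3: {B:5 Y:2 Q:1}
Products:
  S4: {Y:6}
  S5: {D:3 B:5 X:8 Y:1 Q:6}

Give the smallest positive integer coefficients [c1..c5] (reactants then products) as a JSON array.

Coefficients: [6, 3, 6, 1, 6]

D: 6·2+3·2+6·0 = 18 | 1·0+6·3 = 18
B: 6·0+3·0+6·5 = 30 | 1·0+6·5 = 30
X: 6·4+3·8+6·0 = 48 | 1·0+6·8 = 48
Y: 6·0+3·0+6·2 = 12 | 1·6+6·1 = 12
Q: 6·5+3·0+6·1 = 36 | 1·0+6·6 = 36
gcd(6,3,6,1,6) = 1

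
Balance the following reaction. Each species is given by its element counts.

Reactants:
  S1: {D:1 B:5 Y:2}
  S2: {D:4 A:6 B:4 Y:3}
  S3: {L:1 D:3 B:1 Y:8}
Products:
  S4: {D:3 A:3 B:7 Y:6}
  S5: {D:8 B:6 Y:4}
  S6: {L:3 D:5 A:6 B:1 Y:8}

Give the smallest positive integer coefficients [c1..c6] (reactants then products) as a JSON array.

L: 6·0+4·0+3·1 = 3 | 6·0+1·0+1·3 = 3
D: 6·1+4·4+3·3 = 31 | 6·3+1·8+1·5 = 31
A: 6·0+4·6+3·0 = 24 | 6·3+1·0+1·6 = 24
B: 6·5+4·4+3·1 = 49 | 6·7+1·6+1·1 = 49
Y: 6·2+4·3+3·8 = 48 | 6·6+1·4+1·8 = 48
gcd(6,4,3,6,1,1) = 1

Coefficients: [6, 4, 3, 6, 1, 1]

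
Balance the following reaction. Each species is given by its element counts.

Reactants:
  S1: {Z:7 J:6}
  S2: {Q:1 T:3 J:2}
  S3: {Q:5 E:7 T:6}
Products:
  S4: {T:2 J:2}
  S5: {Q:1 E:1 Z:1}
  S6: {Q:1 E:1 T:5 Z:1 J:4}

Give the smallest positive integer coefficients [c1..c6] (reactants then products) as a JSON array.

Coefficients: [1, 2, 1, 1, 5, 2]

Q: 1·0+2·1+1·5 = 7 | 1·0+5·1+2·1 = 7
E: 1·0+2·0+1·7 = 7 | 1·0+5·1+2·1 = 7
T: 1·0+2·3+1·6 = 12 | 1·2+5·0+2·5 = 12
Z: 1·7+2·0+1·0 = 7 | 1·0+5·1+2·1 = 7
J: 1·6+2·2+1·0 = 10 | 1·2+5·0+2·4 = 10
gcd(1,2,1,1,5,2) = 1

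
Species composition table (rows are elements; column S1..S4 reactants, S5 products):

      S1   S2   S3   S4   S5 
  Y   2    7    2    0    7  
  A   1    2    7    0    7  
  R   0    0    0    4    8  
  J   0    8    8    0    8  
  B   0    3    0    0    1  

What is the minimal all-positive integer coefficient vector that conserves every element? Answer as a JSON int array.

Coefficients: [5, 1, 2, 6, 3]

Y: 5·2+1·7+2·2+6·0 = 21 | 3·7 = 21
A: 5·1+1·2+2·7+6·0 = 21 | 3·7 = 21
R: 5·0+1·0+2·0+6·4 = 24 | 3·8 = 24
J: 5·0+1·8+2·8+6·0 = 24 | 3·8 = 24
B: 5·0+1·3+2·0+6·0 = 3 | 3·1 = 3
gcd(5,1,2,6,3) = 1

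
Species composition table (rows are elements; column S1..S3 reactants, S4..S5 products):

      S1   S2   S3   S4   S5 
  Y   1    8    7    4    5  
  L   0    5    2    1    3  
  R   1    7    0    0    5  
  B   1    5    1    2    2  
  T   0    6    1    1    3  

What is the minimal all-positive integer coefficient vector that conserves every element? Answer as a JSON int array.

Coefficients: [4, 3, 3, 6, 5]

Y: 4·1+3·8+3·7 = 49 | 6·4+5·5 = 49
L: 4·0+3·5+3·2 = 21 | 6·1+5·3 = 21
R: 4·1+3·7+3·0 = 25 | 6·0+5·5 = 25
B: 4·1+3·5+3·1 = 22 | 6·2+5·2 = 22
T: 4·0+3·6+3·1 = 21 | 6·1+5·3 = 21
gcd(4,3,3,6,5) = 1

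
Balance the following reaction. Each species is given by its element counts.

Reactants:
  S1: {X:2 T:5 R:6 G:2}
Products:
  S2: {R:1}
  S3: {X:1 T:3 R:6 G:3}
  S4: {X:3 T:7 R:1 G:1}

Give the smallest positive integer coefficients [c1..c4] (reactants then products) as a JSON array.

Coefficients: [2, 5, 1, 1]

X: 2·2 = 4 | 5·0+1·1+1·3 = 4
T: 2·5 = 10 | 5·0+1·3+1·7 = 10
R: 2·6 = 12 | 5·1+1·6+1·1 = 12
G: 2·2 = 4 | 5·0+1·3+1·1 = 4
gcd(2,5,1,1) = 1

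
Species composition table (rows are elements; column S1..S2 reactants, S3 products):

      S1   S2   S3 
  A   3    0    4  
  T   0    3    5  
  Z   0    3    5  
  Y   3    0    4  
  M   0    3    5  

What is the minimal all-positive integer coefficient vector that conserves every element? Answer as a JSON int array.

A: 4·3+5·0 = 12 | 3·4 = 12
T: 4·0+5·3 = 15 | 3·5 = 15
Z: 4·0+5·3 = 15 | 3·5 = 15
Y: 4·3+5·0 = 12 | 3·4 = 12
M: 4·0+5·3 = 15 | 3·5 = 15
gcd(4,5,3) = 1

Coefficients: [4, 5, 3]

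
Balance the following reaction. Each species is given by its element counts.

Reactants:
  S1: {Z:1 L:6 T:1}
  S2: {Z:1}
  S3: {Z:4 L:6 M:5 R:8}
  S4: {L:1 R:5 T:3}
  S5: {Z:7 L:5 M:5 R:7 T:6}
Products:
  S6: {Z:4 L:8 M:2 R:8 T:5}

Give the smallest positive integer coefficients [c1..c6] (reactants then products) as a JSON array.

Coefficients: [4, 5, 1, 5, 1, 5]

Z: 4·1+5·1+1·4+5·0+1·7 = 20 | 5·4 = 20
L: 4·6+5·0+1·6+5·1+1·5 = 40 | 5·8 = 40
M: 4·0+5·0+1·5+5·0+1·5 = 10 | 5·2 = 10
R: 4·0+5·0+1·8+5·5+1·7 = 40 | 5·8 = 40
T: 4·1+5·0+1·0+5·3+1·6 = 25 | 5·5 = 25
gcd(4,5,1,5,1,5) = 1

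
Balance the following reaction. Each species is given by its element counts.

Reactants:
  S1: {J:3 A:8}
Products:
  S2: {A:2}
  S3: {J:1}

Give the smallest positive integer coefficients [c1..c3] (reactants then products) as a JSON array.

J: 1·3 = 3 | 4·0+3·1 = 3
A: 1·8 = 8 | 4·2+3·0 = 8
gcd(1,4,3) = 1

Coefficients: [1, 4, 3]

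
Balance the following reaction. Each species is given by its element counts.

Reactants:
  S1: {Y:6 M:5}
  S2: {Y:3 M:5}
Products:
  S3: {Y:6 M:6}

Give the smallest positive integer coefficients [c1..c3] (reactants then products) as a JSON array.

Y: 4·6+2·3 = 30 | 5·6 = 30
M: 4·5+2·5 = 30 | 5·6 = 30
gcd(4,2,5) = 1

Coefficients: [4, 2, 5]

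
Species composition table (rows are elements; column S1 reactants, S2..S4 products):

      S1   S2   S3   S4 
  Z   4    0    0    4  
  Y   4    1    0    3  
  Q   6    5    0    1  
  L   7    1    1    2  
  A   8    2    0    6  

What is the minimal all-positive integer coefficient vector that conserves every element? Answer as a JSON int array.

Z: 1·4 = 4 | 1·0+4·0+1·4 = 4
Y: 1·4 = 4 | 1·1+4·0+1·3 = 4
Q: 1·6 = 6 | 1·5+4·0+1·1 = 6
L: 1·7 = 7 | 1·1+4·1+1·2 = 7
A: 1·8 = 8 | 1·2+4·0+1·6 = 8
gcd(1,1,4,1) = 1

Coefficients: [1, 1, 4, 1]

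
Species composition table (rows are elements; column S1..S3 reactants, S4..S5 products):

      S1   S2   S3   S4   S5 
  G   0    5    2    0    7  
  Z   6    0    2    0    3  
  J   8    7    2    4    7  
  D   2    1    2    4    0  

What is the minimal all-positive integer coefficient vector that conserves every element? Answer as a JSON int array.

G: 1·0+6·5+6·2 = 42 | 5·0+6·7 = 42
Z: 1·6+6·0+6·2 = 18 | 5·0+6·3 = 18
J: 1·8+6·7+6·2 = 62 | 5·4+6·7 = 62
D: 1·2+6·1+6·2 = 20 | 5·4+6·0 = 20
gcd(1,6,6,5,6) = 1

Coefficients: [1, 6, 6, 5, 6]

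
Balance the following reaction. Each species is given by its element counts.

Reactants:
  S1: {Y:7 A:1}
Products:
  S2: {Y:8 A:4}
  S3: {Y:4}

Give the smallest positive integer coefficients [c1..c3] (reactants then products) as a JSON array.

Coefficients: [4, 1, 5]

Y: 4·7 = 28 | 1·8+5·4 = 28
A: 4·1 = 4 | 1·4+5·0 = 4
gcd(4,1,5) = 1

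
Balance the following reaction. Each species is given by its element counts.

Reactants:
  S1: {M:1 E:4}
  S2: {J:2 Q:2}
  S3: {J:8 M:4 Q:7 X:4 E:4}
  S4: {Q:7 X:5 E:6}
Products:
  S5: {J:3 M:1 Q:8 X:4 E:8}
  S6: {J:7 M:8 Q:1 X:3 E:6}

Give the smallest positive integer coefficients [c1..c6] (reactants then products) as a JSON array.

Coefficients: [5, 3, 2, 3, 5, 1]

J: 5·0+3·2+2·8+3·0 = 22 | 5·3+1·7 = 22
M: 5·1+3·0+2·4+3·0 = 13 | 5·1+1·8 = 13
Q: 5·0+3·2+2·7+3·7 = 41 | 5·8+1·1 = 41
X: 5·0+3·0+2·4+3·5 = 23 | 5·4+1·3 = 23
E: 5·4+3·0+2·4+3·6 = 46 | 5·8+1·6 = 46
gcd(5,3,2,3,5,1) = 1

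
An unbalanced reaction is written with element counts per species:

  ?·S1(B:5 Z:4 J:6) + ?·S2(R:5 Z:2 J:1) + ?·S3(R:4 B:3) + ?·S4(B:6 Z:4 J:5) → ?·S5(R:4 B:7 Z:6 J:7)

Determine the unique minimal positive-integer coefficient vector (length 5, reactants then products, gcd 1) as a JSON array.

R: 3·0+4·5+1·4+4·0 = 24 | 6·4 = 24
B: 3·5+4·0+1·3+4·6 = 42 | 6·7 = 42
Z: 3·4+4·2+1·0+4·4 = 36 | 6·6 = 36
J: 3·6+4·1+1·0+4·5 = 42 | 6·7 = 42
gcd(3,4,1,4,6) = 1

Coefficients: [3, 4, 1, 4, 6]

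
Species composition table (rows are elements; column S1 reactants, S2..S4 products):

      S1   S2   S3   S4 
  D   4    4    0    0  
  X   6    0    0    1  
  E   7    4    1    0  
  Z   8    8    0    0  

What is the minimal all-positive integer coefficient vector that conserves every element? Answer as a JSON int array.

Coefficients: [1, 1, 3, 6]

D: 1·4 = 4 | 1·4+3·0+6·0 = 4
X: 1·6 = 6 | 1·0+3·0+6·1 = 6
E: 1·7 = 7 | 1·4+3·1+6·0 = 7
Z: 1·8 = 8 | 1·8+3·0+6·0 = 8
gcd(1,1,3,6) = 1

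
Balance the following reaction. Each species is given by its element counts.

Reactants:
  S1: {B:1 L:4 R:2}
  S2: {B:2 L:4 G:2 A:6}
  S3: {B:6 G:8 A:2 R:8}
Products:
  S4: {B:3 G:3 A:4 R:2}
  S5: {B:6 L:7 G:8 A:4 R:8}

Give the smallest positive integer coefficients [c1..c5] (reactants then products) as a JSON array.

Coefficients: [2, 5, 5, 6, 4]

B: 2·1+5·2+5·6 = 42 | 6·3+4·6 = 42
L: 2·4+5·4+5·0 = 28 | 6·0+4·7 = 28
G: 2·0+5·2+5·8 = 50 | 6·3+4·8 = 50
A: 2·0+5·6+5·2 = 40 | 6·4+4·4 = 40
R: 2·2+5·0+5·8 = 44 | 6·2+4·8 = 44
gcd(2,5,5,6,4) = 1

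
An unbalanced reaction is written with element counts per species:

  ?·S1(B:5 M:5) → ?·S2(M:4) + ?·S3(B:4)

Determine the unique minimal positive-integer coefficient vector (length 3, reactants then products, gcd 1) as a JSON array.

B: 4·5 = 20 | 5·0+5·4 = 20
M: 4·5 = 20 | 5·4+5·0 = 20
gcd(4,5,5) = 1

Coefficients: [4, 5, 5]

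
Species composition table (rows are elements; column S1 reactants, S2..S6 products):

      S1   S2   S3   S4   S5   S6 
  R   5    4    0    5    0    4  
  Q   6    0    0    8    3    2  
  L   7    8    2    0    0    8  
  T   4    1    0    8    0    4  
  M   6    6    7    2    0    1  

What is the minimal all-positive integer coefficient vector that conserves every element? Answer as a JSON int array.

R: 6·5 = 30 | 4·4+1·0+2·5+6·0+1·4 = 30
Q: 6·6 = 36 | 4·0+1·0+2·8+6·3+1·2 = 36
L: 6·7 = 42 | 4·8+1·2+2·0+6·0+1·8 = 42
T: 6·4 = 24 | 4·1+1·0+2·8+6·0+1·4 = 24
M: 6·6 = 36 | 4·6+1·7+2·2+6·0+1·1 = 36
gcd(6,4,1,2,6,1) = 1

Coefficients: [6, 4, 1, 2, 6, 1]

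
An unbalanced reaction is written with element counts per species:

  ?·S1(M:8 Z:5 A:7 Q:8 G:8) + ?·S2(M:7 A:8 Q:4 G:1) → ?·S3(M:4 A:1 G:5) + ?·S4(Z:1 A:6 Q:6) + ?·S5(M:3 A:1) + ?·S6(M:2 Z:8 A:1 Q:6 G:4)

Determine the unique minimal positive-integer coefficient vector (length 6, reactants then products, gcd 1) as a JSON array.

Coefficients: [4, 1, 5, 4, 5, 2]

M: 4·8+1·7 = 39 | 5·4+4·0+5·3+2·2 = 39
Z: 4·5+1·0 = 20 | 5·0+4·1+5·0+2·8 = 20
A: 4·7+1·8 = 36 | 5·1+4·6+5·1+2·1 = 36
Q: 4·8+1·4 = 36 | 5·0+4·6+5·0+2·6 = 36
G: 4·8+1·1 = 33 | 5·5+4·0+5·0+2·4 = 33
gcd(4,1,5,4,5,2) = 1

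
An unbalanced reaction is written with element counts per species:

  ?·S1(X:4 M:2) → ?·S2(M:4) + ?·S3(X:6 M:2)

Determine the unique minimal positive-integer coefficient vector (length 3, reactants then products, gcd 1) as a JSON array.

X: 6·4 = 24 | 1·0+4·6 = 24
M: 6·2 = 12 | 1·4+4·2 = 12
gcd(6,1,4) = 1

Coefficients: [6, 1, 4]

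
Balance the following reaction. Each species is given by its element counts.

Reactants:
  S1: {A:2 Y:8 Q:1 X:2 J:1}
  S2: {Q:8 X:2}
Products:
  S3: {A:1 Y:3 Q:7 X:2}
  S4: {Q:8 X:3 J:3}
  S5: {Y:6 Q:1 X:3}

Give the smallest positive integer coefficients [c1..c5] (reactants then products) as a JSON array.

Coefficients: [3, 6, 6, 1, 1]

A: 3·2+6·0 = 6 | 6·1+1·0+1·0 = 6
Y: 3·8+6·0 = 24 | 6·3+1·0+1·6 = 24
Q: 3·1+6·8 = 51 | 6·7+1·8+1·1 = 51
X: 3·2+6·2 = 18 | 6·2+1·3+1·3 = 18
J: 3·1+6·0 = 3 | 6·0+1·3+1·0 = 3
gcd(3,6,6,1,1) = 1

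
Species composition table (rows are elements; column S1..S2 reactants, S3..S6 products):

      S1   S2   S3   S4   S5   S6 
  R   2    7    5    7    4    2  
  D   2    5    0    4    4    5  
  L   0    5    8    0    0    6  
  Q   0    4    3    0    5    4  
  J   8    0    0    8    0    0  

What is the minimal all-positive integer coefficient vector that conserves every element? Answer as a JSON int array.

R: 3·2+4·7 = 34 | 1·5+3·7+1·4+2·2 = 34
D: 3·2+4·5 = 26 | 1·0+3·4+1·4+2·5 = 26
L: 3·0+4·5 = 20 | 1·8+3·0+1·0+2·6 = 20
Q: 3·0+4·4 = 16 | 1·3+3·0+1·5+2·4 = 16
J: 3·8+4·0 = 24 | 1·0+3·8+1·0+2·0 = 24
gcd(3,4,1,3,1,2) = 1

Coefficients: [3, 4, 1, 3, 1, 2]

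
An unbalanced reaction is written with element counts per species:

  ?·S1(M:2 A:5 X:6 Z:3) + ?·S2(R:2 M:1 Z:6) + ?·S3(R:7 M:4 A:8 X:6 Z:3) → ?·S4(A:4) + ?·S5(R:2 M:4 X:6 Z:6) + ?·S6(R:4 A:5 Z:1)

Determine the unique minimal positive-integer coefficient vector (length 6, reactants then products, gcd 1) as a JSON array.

Coefficients: [2, 4, 4, 3, 6, 6]

R: 2·0+4·2+4·7 = 36 | 3·0+6·2+6·4 = 36
M: 2·2+4·1+4·4 = 24 | 3·0+6·4+6·0 = 24
A: 2·5+4·0+4·8 = 42 | 3·4+6·0+6·5 = 42
X: 2·6+4·0+4·6 = 36 | 3·0+6·6+6·0 = 36
Z: 2·3+4·6+4·3 = 42 | 3·0+6·6+6·1 = 42
gcd(2,4,4,3,6,6) = 1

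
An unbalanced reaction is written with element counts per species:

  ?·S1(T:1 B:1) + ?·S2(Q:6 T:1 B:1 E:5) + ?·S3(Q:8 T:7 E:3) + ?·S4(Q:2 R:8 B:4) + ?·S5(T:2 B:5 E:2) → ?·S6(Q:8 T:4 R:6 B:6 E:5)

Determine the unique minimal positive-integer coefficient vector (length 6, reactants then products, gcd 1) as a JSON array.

Q: 4·0+3·6+1·8+3·2+1·0 = 32 | 4·8 = 32
T: 4·1+3·1+1·7+3·0+1·2 = 16 | 4·4 = 16
R: 4·0+3·0+1·0+3·8+1·0 = 24 | 4·6 = 24
B: 4·1+3·1+1·0+3·4+1·5 = 24 | 4·6 = 24
E: 4·0+3·5+1·3+3·0+1·2 = 20 | 4·5 = 20
gcd(4,3,1,3,1,4) = 1

Coefficients: [4, 3, 1, 3, 1, 4]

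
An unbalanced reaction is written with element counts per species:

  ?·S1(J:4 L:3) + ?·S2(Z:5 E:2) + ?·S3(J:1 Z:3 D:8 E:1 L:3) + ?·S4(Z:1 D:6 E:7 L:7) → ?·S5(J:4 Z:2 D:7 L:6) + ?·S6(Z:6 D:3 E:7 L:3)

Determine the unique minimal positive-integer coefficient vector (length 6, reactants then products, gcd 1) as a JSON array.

J: 4·4+5·0+4·1+3·0 = 20 | 5·4+5·0 = 20
Z: 4·0+5·5+4·3+3·1 = 40 | 5·2+5·6 = 40
D: 4·0+5·0+4·8+3·6 = 50 | 5·7+5·3 = 50
E: 4·0+5·2+4·1+3·7 = 35 | 5·0+5·7 = 35
L: 4·3+5·0+4·3+3·7 = 45 | 5·6+5·3 = 45
gcd(4,5,4,3,5,5) = 1

Coefficients: [4, 5, 4, 3, 5, 5]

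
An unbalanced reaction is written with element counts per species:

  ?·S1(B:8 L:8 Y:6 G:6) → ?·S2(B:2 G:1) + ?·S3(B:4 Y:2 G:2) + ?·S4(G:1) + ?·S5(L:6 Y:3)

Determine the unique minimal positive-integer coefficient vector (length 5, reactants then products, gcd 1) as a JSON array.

B: 3·8 = 24 | 6·2+3·4+6·0+4·0 = 24
L: 3·8 = 24 | 6·0+3·0+6·0+4·6 = 24
Y: 3·6 = 18 | 6·0+3·2+6·0+4·3 = 18
G: 3·6 = 18 | 6·1+3·2+6·1+4·0 = 18
gcd(3,6,3,6,4) = 1

Coefficients: [3, 6, 3, 6, 4]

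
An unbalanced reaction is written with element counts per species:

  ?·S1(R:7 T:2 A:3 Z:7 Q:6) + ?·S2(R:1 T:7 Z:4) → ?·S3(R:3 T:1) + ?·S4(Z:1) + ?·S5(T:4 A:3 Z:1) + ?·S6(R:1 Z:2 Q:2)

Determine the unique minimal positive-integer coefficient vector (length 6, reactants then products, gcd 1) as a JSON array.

R: 2·7+1·1 = 15 | 3·3+4·0+2·0+6·1 = 15
T: 2·2+1·7 = 11 | 3·1+4·0+2·4+6·0 = 11
A: 2·3+1·0 = 6 | 3·0+4·0+2·3+6·0 = 6
Z: 2·7+1·4 = 18 | 3·0+4·1+2·1+6·2 = 18
Q: 2·6+1·0 = 12 | 3·0+4·0+2·0+6·2 = 12
gcd(2,1,3,4,2,6) = 1

Coefficients: [2, 1, 3, 4, 2, 6]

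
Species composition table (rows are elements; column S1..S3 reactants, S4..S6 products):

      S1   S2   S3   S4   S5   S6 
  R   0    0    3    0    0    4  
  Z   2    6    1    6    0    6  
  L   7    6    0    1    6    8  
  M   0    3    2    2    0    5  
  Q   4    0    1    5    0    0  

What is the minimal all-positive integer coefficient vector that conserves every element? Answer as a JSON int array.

Coefficients: [4, 5, 4, 4, 5, 3]

R: 4·0+5·0+4·3 = 12 | 4·0+5·0+3·4 = 12
Z: 4·2+5·6+4·1 = 42 | 4·6+5·0+3·6 = 42
L: 4·7+5·6+4·0 = 58 | 4·1+5·6+3·8 = 58
M: 4·0+5·3+4·2 = 23 | 4·2+5·0+3·5 = 23
Q: 4·4+5·0+4·1 = 20 | 4·5+5·0+3·0 = 20
gcd(4,5,4,4,5,3) = 1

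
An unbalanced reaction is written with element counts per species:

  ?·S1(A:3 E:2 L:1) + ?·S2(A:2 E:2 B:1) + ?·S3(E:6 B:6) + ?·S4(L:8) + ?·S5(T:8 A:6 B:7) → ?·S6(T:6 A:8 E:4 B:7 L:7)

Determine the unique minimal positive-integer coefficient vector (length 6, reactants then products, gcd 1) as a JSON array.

Coefficients: [4, 1, 1, 3, 3, 4]

T: 4·0+1·0+1·0+3·0+3·8 = 24 | 4·6 = 24
A: 4·3+1·2+1·0+3·0+3·6 = 32 | 4·8 = 32
E: 4·2+1·2+1·6+3·0+3·0 = 16 | 4·4 = 16
B: 4·0+1·1+1·6+3·0+3·7 = 28 | 4·7 = 28
L: 4·1+1·0+1·0+3·8+3·0 = 28 | 4·7 = 28
gcd(4,1,1,3,3,4) = 1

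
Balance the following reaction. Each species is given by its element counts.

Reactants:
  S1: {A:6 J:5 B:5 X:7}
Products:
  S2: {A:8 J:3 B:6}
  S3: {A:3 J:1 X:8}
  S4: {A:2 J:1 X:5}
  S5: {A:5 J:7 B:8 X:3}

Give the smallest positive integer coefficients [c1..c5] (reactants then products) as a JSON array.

A: 6·6 = 36 | 1·8+1·3+5·2+3·5 = 36
J: 6·5 = 30 | 1·3+1·1+5·1+3·7 = 30
B: 6·5 = 30 | 1·6+1·0+5·0+3·8 = 30
X: 6·7 = 42 | 1·0+1·8+5·5+3·3 = 42
gcd(6,1,1,5,3) = 1

Coefficients: [6, 1, 1, 5, 3]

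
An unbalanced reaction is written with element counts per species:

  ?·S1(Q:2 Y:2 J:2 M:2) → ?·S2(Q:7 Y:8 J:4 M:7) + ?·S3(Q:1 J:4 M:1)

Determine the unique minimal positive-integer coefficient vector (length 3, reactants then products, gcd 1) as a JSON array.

Coefficients: [4, 1, 1]

Q: 4·2 = 8 | 1·7+1·1 = 8
Y: 4·2 = 8 | 1·8+1·0 = 8
J: 4·2 = 8 | 1·4+1·4 = 8
M: 4·2 = 8 | 1·7+1·1 = 8
gcd(4,1,1) = 1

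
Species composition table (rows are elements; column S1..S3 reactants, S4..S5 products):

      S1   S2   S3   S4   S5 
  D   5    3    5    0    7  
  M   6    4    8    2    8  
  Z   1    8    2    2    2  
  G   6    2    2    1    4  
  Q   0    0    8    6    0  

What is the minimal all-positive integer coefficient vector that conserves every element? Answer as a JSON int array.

D: 2·5+1·3+3·5 = 28 | 4·0+4·7 = 28
M: 2·6+1·4+3·8 = 40 | 4·2+4·8 = 40
Z: 2·1+1·8+3·2 = 16 | 4·2+4·2 = 16
G: 2·6+1·2+3·2 = 20 | 4·1+4·4 = 20
Q: 2·0+1·0+3·8 = 24 | 4·6+4·0 = 24
gcd(2,1,3,4,4) = 1

Coefficients: [2, 1, 3, 4, 4]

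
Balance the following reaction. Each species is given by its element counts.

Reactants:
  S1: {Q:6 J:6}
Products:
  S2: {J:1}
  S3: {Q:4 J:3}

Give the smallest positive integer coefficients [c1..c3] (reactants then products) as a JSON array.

Q: 2·6 = 12 | 3·0+3·4 = 12
J: 2·6 = 12 | 3·1+3·3 = 12
gcd(2,3,3) = 1

Coefficients: [2, 3, 3]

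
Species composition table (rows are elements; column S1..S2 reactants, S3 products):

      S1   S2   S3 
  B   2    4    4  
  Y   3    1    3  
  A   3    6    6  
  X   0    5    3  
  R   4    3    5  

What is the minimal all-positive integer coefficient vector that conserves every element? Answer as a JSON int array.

Coefficients: [4, 3, 5]

B: 4·2+3·4 = 20 | 5·4 = 20
Y: 4·3+3·1 = 15 | 5·3 = 15
A: 4·3+3·6 = 30 | 5·6 = 30
X: 4·0+3·5 = 15 | 5·3 = 15
R: 4·4+3·3 = 25 | 5·5 = 25
gcd(4,3,5) = 1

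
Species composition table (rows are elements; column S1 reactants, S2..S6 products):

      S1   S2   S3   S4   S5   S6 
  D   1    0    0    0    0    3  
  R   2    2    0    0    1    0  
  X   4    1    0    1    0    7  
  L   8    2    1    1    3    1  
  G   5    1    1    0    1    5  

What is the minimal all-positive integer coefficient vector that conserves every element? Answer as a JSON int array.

Coefficients: [3, 1, 5, 4, 4, 1]

D: 3·1 = 3 | 1·0+5·0+4·0+4·0+1·3 = 3
R: 3·2 = 6 | 1·2+5·0+4·0+4·1+1·0 = 6
X: 3·4 = 12 | 1·1+5·0+4·1+4·0+1·7 = 12
L: 3·8 = 24 | 1·2+5·1+4·1+4·3+1·1 = 24
G: 3·5 = 15 | 1·1+5·1+4·0+4·1+1·5 = 15
gcd(3,1,5,4,4,1) = 1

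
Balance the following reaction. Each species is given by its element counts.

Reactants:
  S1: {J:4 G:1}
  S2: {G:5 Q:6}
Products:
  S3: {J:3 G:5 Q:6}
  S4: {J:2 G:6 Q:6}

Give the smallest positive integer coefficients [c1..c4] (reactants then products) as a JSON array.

Coefficients: [3, 5, 2, 3]

J: 3·4+5·0 = 12 | 2·3+3·2 = 12
G: 3·1+5·5 = 28 | 2·5+3·6 = 28
Q: 3·0+5·6 = 30 | 2·6+3·6 = 30
gcd(3,5,2,3) = 1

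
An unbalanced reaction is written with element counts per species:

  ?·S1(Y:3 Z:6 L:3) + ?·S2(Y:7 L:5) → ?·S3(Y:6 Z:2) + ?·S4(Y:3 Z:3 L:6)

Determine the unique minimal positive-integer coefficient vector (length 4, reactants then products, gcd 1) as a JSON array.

Coefficients: [3, 3, 3, 4]

Y: 3·3+3·7 = 30 | 3·6+4·3 = 30
Z: 3·6+3·0 = 18 | 3·2+4·3 = 18
L: 3·3+3·5 = 24 | 3·0+4·6 = 24
gcd(3,3,3,4) = 1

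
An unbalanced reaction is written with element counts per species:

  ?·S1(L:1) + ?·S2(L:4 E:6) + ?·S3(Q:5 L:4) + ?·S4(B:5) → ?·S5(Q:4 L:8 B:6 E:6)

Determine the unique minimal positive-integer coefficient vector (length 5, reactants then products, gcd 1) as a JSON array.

Q: 4·0+5·0+4·5+6·0 = 20 | 5·4 = 20
L: 4·1+5·4+4·4+6·0 = 40 | 5·8 = 40
B: 4·0+5·0+4·0+6·5 = 30 | 5·6 = 30
E: 4·0+5·6+4·0+6·0 = 30 | 5·6 = 30
gcd(4,5,4,6,5) = 1

Coefficients: [4, 5, 4, 6, 5]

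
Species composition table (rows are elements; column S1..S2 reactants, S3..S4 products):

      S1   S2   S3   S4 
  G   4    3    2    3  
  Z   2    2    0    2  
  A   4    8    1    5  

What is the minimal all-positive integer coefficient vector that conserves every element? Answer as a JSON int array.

Coefficients: [2, 1, 1, 3]

G: 2·4+1·3 = 11 | 1·2+3·3 = 11
Z: 2·2+1·2 = 6 | 1·0+3·2 = 6
A: 2·4+1·8 = 16 | 1·1+3·5 = 16
gcd(2,1,1,3) = 1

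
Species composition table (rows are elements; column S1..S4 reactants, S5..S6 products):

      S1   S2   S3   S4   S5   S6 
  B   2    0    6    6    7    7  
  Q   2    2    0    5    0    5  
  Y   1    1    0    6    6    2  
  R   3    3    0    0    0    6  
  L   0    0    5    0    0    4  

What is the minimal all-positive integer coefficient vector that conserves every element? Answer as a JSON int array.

Coefficients: [6, 4, 4, 1, 1, 5]

B: 6·2+4·0+4·6+1·6 = 42 | 1·7+5·7 = 42
Q: 6·2+4·2+4·0+1·5 = 25 | 1·0+5·5 = 25
Y: 6·1+4·1+4·0+1·6 = 16 | 1·6+5·2 = 16
R: 6·3+4·3+4·0+1·0 = 30 | 1·0+5·6 = 30
L: 6·0+4·0+4·5+1·0 = 20 | 1·0+5·4 = 20
gcd(6,4,4,1,1,5) = 1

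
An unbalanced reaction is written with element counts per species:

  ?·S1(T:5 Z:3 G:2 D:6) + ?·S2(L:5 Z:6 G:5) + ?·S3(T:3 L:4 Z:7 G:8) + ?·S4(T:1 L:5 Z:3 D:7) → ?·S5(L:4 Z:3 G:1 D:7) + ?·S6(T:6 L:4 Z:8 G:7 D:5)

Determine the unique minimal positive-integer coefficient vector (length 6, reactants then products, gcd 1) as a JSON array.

Coefficients: [5, 2, 3, 2, 2, 6]

T: 5·5+2·0+3·3+2·1 = 36 | 2·0+6·6 = 36
L: 5·0+2·5+3·4+2·5 = 32 | 2·4+6·4 = 32
Z: 5·3+2·6+3·7+2·3 = 54 | 2·3+6·8 = 54
G: 5·2+2·5+3·8+2·0 = 44 | 2·1+6·7 = 44
D: 5·6+2·0+3·0+2·7 = 44 | 2·7+6·5 = 44
gcd(5,2,3,2,2,6) = 1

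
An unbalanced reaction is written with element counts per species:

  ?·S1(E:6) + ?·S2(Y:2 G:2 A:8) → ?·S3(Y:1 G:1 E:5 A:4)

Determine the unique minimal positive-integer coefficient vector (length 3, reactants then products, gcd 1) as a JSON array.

Y: 5·0+3·2 = 6 | 6·1 = 6
G: 5·0+3·2 = 6 | 6·1 = 6
E: 5·6+3·0 = 30 | 6·5 = 30
A: 5·0+3·8 = 24 | 6·4 = 24
gcd(5,3,6) = 1

Coefficients: [5, 3, 6]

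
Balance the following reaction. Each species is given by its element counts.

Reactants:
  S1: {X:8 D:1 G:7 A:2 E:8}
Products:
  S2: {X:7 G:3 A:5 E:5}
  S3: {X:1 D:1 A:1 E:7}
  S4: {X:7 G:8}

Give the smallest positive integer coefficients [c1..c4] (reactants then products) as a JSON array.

Coefficients: [5, 1, 5, 4]

X: 5·8 = 40 | 1·7+5·1+4·7 = 40
D: 5·1 = 5 | 1·0+5·1+4·0 = 5
G: 5·7 = 35 | 1·3+5·0+4·8 = 35
A: 5·2 = 10 | 1·5+5·1+4·0 = 10
E: 5·8 = 40 | 1·5+5·7+4·0 = 40
gcd(5,1,5,4) = 1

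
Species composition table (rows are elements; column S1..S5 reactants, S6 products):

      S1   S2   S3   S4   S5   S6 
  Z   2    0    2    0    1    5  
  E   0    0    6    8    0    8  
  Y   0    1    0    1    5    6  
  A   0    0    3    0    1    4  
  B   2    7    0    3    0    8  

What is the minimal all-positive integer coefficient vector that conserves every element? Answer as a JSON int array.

Coefficients: [4, 3, 4, 1, 4, 4]

Z: 4·2+3·0+4·2+1·0+4·1 = 20 | 4·5 = 20
E: 4·0+3·0+4·6+1·8+4·0 = 32 | 4·8 = 32
Y: 4·0+3·1+4·0+1·1+4·5 = 24 | 4·6 = 24
A: 4·0+3·0+4·3+1·0+4·1 = 16 | 4·4 = 16
B: 4·2+3·7+4·0+1·3+4·0 = 32 | 4·8 = 32
gcd(4,3,4,1,4,4) = 1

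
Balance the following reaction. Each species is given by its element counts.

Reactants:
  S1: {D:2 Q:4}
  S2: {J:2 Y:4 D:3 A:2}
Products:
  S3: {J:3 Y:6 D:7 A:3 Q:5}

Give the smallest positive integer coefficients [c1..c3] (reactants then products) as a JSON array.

Coefficients: [5, 6, 4]

J: 5·0+6·2 = 12 | 4·3 = 12
Y: 5·0+6·4 = 24 | 4·6 = 24
D: 5·2+6·3 = 28 | 4·7 = 28
A: 5·0+6·2 = 12 | 4·3 = 12
Q: 5·4+6·0 = 20 | 4·5 = 20
gcd(5,6,4) = 1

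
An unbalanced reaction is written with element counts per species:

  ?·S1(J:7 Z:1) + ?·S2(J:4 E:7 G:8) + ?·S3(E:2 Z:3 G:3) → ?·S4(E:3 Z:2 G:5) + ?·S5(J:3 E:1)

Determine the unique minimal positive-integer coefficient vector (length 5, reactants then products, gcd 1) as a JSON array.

J: 1·7+2·4+3·0 = 15 | 5·0+5·3 = 15
E: 1·0+2·7+3·2 = 20 | 5·3+5·1 = 20
Z: 1·1+2·0+3·3 = 10 | 5·2+5·0 = 10
G: 1·0+2·8+3·3 = 25 | 5·5+5·0 = 25
gcd(1,2,3,5,5) = 1

Coefficients: [1, 2, 3, 5, 5]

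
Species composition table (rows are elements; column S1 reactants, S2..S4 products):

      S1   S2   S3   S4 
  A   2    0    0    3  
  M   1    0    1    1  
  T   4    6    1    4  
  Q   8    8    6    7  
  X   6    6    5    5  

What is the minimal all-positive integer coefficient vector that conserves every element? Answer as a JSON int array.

A: 6·2 = 12 | 1·0+2·0+4·3 = 12
M: 6·1 = 6 | 1·0+2·1+4·1 = 6
T: 6·4 = 24 | 1·6+2·1+4·4 = 24
Q: 6·8 = 48 | 1·8+2·6+4·7 = 48
X: 6·6 = 36 | 1·6+2·5+4·5 = 36
gcd(6,1,2,4) = 1

Coefficients: [6, 1, 2, 4]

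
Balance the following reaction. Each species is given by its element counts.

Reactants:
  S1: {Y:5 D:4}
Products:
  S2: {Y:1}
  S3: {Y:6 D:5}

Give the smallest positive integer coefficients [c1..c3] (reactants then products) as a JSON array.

Coefficients: [5, 1, 4]

Y: 5·5 = 25 | 1·1+4·6 = 25
D: 5·4 = 20 | 1·0+4·5 = 20
gcd(5,1,4) = 1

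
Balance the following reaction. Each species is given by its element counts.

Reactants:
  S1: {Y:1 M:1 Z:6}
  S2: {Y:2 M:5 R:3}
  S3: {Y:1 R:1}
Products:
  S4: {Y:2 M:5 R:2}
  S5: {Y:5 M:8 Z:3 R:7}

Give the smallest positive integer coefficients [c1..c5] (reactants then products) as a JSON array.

Coefficients: [1, 5, 3, 2, 2]

Y: 1·1+5·2+3·1 = 14 | 2·2+2·5 = 14
M: 1·1+5·5+3·0 = 26 | 2·5+2·8 = 26
Z: 1·6+5·0+3·0 = 6 | 2·0+2·3 = 6
R: 1·0+5·3+3·1 = 18 | 2·2+2·7 = 18
gcd(1,5,3,2,2) = 1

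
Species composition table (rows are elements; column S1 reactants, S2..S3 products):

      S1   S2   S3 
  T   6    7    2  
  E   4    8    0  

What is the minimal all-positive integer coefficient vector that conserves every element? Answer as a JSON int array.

T: 4·6 = 24 | 2·7+5·2 = 24
E: 4·4 = 16 | 2·8+5·0 = 16
gcd(4,2,5) = 1

Coefficients: [4, 2, 5]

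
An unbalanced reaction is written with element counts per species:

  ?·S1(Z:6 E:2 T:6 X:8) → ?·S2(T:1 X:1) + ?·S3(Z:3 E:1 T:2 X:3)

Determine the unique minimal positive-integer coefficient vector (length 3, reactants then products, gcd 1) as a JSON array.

Coefficients: [1, 2, 2]

Z: 1·6 = 6 | 2·0+2·3 = 6
E: 1·2 = 2 | 2·0+2·1 = 2
T: 1·6 = 6 | 2·1+2·2 = 6
X: 1·8 = 8 | 2·1+2·3 = 8
gcd(1,2,2) = 1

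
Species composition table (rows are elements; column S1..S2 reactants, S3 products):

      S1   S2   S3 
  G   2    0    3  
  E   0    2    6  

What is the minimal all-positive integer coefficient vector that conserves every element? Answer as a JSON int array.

G: 3·2+6·0 = 6 | 2·3 = 6
E: 3·0+6·2 = 12 | 2·6 = 12
gcd(3,6,2) = 1

Coefficients: [3, 6, 2]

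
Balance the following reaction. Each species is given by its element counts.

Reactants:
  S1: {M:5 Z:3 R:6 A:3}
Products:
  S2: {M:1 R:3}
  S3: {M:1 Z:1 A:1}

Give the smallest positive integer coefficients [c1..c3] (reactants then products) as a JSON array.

Coefficients: [1, 2, 3]

M: 1·5 = 5 | 2·1+3·1 = 5
Z: 1·3 = 3 | 2·0+3·1 = 3
R: 1·6 = 6 | 2·3+3·0 = 6
A: 1·3 = 3 | 2·0+3·1 = 3
gcd(1,2,3) = 1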